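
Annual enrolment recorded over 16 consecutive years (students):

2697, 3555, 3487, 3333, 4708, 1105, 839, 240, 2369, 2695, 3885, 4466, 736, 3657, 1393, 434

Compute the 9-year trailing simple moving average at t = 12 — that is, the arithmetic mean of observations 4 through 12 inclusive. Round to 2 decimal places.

Sum of periods 4–12: 3333 + 4708 + 1105 + 839 + 240 + 2369 + 2695 + 3885 + 4466 = 23640
Divide by 9: 23640 / 9 = 2626.67

2626.67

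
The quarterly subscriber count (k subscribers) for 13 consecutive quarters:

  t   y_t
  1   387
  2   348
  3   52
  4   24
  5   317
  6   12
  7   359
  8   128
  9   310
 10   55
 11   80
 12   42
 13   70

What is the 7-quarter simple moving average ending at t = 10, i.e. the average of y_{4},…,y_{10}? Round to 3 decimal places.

Sum of periods 4–10: 24 + 317 + 12 + 359 + 128 + 310 + 55 = 1205
Divide by 7: 1205 / 7 = 172.143

172.143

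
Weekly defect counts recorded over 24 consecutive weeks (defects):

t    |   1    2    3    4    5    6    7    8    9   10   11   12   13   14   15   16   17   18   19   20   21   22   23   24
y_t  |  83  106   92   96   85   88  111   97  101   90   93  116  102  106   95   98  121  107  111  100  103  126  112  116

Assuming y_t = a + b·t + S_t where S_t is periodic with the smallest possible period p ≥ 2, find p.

5

First differences y_{t+1} − y_t: 23, -14, 4, -11, 3, 23, -14, 4, -11, 3, 23, -14, …
The difference pattern repeats every 5 terms and not for any smaller step, so p = 5.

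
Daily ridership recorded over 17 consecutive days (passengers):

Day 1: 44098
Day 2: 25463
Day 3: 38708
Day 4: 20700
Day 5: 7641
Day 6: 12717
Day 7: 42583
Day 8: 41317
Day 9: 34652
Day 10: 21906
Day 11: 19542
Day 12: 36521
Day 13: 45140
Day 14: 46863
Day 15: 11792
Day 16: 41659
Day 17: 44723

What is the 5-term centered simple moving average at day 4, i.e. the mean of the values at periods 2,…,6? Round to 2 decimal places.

Sum of periods 2–6: 25463 + 38708 + 20700 + 7641 + 12717 = 105229
Divide by 5: 105229 / 5 = 21045.80

21045.80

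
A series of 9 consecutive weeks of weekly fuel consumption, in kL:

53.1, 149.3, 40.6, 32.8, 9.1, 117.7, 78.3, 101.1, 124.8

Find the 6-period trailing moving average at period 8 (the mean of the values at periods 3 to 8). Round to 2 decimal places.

63.27

Sum of periods 3–8: 40.6 + 32.8 + 9.1 + 117.7 + 78.3 + 101.1 = 379.6
Divide by 6: 379.6 / 6 = 63.27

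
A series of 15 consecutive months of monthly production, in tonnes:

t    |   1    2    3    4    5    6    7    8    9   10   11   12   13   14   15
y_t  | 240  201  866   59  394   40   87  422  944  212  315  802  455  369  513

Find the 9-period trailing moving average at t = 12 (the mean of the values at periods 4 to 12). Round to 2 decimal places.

363.89

Sum of periods 4–12: 59 + 394 + 40 + 87 + 422 + 944 + 212 + 315 + 802 = 3275
Divide by 9: 3275 / 9 = 363.89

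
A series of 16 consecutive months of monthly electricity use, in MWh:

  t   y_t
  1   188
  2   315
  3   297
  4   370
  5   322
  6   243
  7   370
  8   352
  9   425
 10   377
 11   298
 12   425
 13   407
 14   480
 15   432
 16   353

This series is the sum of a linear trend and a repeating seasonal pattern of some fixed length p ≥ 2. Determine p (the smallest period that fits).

First differences y_{t+1} − y_t: 127, -18, 73, -48, -79, 127, -18, 73, -48, -79, 127, -18, …
The difference pattern repeats every 5 terms and not for any smaller step, so p = 5.

5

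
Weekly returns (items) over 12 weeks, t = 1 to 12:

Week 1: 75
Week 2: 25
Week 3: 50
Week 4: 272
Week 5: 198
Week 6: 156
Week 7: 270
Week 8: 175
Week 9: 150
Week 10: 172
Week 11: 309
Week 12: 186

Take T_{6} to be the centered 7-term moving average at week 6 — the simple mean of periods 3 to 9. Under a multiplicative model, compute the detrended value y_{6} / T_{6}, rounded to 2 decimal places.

0.86

Trend T_6 = (50 + 272 + 198 + 156 + 270 + 175 + 150) / 7 = 1271/7 = 181.5714
Ratio to trend: 156 / 181.5714 = 0.86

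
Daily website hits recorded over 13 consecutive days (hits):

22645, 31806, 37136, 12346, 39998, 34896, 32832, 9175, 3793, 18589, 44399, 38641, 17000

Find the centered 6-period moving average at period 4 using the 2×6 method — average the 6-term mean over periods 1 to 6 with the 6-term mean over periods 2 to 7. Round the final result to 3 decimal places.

30653.417

Sum over 1–6: 22645 + 31806 + 37136 + 12346 + 39998 + 34896 = 178827
Sum over 2–7: 31806 + 37136 + 12346 + 39998 + 34896 + 32832 = 189014
CMA at t=4 = (178827 + 189014) / (2·6) = 367841 / 12 = 30653.417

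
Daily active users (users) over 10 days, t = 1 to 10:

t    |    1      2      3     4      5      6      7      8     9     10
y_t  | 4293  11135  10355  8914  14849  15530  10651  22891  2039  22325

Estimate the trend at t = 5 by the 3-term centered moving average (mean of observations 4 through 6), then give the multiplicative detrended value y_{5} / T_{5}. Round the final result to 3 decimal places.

1.134

Trend T_5 = (8914 + 14849 + 15530) / 3 = 39293/3 = 13097.66667
Ratio to trend: 14849 / 13097.66667 = 1.134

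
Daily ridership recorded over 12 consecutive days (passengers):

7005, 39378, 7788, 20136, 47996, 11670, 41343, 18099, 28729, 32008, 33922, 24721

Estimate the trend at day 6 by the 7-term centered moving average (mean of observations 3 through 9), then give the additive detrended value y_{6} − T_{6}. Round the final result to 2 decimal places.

Trend T_6 = (7788 + 20136 + 47996 + 11670 + 41343 + 18099 + 28729) / 7 = 175761/7 = 25108.7143
Detrended value: 11670 − 25108.7143 = -13438.71

-13438.71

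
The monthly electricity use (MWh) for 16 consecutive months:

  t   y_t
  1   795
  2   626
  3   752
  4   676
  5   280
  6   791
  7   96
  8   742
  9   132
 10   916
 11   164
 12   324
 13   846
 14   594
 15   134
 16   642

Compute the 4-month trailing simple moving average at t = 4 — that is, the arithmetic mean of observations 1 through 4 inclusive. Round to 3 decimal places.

712.250

Sum of periods 1–4: 795 + 626 + 752 + 676 = 2849
Divide by 4: 2849 / 4 = 712.250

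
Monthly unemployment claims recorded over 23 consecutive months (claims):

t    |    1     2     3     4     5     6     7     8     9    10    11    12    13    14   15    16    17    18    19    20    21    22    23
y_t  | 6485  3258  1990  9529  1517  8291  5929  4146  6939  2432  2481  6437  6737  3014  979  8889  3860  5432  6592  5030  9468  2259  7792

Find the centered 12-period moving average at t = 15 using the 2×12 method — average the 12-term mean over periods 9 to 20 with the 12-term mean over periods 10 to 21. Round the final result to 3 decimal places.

5007.208

Sum over 9–20: 6939 + 2432 + 2481 + 6437 + 6737 + 3014 + 979 + 8889 + 3860 + 5432 + 6592 + 5030 = 58822
Sum over 10–21: 2432 + 2481 + 6437 + 6737 + 3014 + 979 + 8889 + 3860 + 5432 + 6592 + 5030 + 9468 = 61351
CMA at t=15 = (58822 + 61351) / (2·12) = 120173 / 24 = 5007.208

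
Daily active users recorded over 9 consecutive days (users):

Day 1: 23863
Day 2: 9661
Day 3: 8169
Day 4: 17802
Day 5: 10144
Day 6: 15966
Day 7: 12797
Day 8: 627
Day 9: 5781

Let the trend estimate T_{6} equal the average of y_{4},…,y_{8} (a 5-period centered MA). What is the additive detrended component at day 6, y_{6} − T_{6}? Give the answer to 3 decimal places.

Trend T_6 = (17802 + 10144 + 15966 + 12797 + 627) / 5 = 57336/5 = 11467.20000
Detrended value: 15966 − 11467.20000 = 4498.800

4498.800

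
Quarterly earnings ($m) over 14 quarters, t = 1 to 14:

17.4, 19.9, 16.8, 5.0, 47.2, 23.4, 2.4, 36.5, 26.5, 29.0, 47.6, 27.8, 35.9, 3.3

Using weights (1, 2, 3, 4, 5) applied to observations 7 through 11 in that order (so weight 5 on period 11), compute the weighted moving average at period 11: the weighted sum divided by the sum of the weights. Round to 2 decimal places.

Weighted sum: 1·2.4 + 2·36.5 + 3·26.5 + 4·29.0 + 5·47.6 = 2.4 + 73.0 + 79.5 + 116.0 + 238.0 = 508.9
Weight total: 1 + 2 + 3 + 4 + 5 = 15
WMA = 508.9 / 15 = 33.93

33.93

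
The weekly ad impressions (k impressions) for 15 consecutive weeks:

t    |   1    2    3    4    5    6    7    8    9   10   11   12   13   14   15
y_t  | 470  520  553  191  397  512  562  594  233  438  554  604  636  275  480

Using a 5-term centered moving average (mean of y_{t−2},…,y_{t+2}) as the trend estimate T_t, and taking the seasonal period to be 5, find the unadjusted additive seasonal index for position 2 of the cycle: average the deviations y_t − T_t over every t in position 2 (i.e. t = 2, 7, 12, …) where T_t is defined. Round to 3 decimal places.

102.500

Season position 2 occurs at t = 7, 12 (where T_t is defined).
t=7: T_7 = 459.60000; y_7 − T_7 = 562 − 459.60000 = 102.40000
t=12: T_12 = 501.40000; y_12 − T_12 = 604 − 501.40000 = 102.60000
Mean deviation: (102.40000 + 102.60000) / 2 = 102.500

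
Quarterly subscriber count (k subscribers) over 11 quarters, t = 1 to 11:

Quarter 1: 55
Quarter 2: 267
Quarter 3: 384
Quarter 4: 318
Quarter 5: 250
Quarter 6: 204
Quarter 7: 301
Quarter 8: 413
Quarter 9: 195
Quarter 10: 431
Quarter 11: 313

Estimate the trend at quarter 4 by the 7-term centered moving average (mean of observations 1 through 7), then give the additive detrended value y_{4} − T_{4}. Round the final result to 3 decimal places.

Trend T_4 = (55 + 267 + 384 + 318 + 250 + 204 + 301) / 7 = 1779/7 = 254.14286
Detrended value: 318 − 254.14286 = 63.857

63.857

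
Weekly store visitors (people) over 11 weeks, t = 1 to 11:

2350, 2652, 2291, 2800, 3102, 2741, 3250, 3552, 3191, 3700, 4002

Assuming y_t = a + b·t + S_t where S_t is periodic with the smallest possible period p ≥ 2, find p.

First differences y_{t+1} − y_t: 302, -361, 509, 302, -361, 509, 302, -361, …
The difference pattern repeats every 3 terms and not for any smaller step, so p = 3.

3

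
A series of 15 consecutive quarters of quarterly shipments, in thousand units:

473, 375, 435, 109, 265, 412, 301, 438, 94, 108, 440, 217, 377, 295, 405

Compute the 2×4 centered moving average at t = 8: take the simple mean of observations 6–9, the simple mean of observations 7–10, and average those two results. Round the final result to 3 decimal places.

273.250

Sum over 6–9: 412 + 301 + 438 + 94 = 1245
Sum over 7–10: 301 + 438 + 94 + 108 = 941
CMA at t=8 = (1245 + 941) / (2·4) = 2186 / 8 = 273.250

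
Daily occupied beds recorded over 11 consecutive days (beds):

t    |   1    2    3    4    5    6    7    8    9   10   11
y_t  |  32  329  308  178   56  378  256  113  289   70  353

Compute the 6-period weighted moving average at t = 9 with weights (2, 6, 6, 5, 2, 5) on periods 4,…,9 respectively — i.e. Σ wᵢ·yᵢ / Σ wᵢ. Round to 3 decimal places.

227.346

Weighted sum: 2·178 + 6·56 + 6·378 + 5·256 + 2·113 + 5·289 = 356 + 336 + 2268 + 1280 + 226 + 1445 = 5911
Weight total: 2 + 6 + 6 + 5 + 2 + 5 = 26
WMA = 5911 / 26 = 227.346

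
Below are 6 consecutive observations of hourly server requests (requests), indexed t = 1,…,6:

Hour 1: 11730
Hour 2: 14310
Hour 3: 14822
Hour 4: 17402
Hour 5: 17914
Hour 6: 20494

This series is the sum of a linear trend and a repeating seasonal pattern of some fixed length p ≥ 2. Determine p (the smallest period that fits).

First differences y_{t+1} − y_t: 2580, 512, 2580, 512, 2580, …
The difference pattern repeats every 2 terms and not for any smaller step, so p = 2.

2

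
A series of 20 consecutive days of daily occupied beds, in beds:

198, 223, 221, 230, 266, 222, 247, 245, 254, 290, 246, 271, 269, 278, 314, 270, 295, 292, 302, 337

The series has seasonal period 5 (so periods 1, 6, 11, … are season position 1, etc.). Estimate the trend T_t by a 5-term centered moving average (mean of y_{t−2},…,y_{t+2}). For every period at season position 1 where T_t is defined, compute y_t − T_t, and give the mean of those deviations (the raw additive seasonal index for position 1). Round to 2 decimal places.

-19.93

Season position 1 occurs at t = 6, 11, 16 (where T_t is defined).
t=6: T_6 = 242.0000; y_6 − T_6 = 222 − 242.0000 = -20.0000
t=11: T_11 = 266.0000; y_11 − T_11 = 246 − 266.0000 = -20.0000
t=16: T_16 = 289.8000; y_16 − T_16 = 270 − 289.8000 = -19.8000
Mean deviation: (-20.0000 + -20.0000 + -19.8000) / 3 = -19.93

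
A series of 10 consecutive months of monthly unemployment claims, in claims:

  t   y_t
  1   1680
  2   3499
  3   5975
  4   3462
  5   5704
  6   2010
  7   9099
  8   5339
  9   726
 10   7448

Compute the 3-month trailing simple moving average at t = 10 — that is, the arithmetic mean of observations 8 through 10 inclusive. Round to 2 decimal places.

Sum of periods 8–10: 5339 + 726 + 7448 = 13513
Divide by 3: 13513 / 3 = 4504.33

4504.33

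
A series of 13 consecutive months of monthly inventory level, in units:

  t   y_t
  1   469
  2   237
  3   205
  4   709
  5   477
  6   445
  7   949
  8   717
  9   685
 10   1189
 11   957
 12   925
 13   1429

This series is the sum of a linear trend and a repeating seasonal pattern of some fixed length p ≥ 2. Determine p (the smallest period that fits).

3

First differences y_{t+1} − y_t: -232, -32, 504, -232, -32, 504, -232, -32, …
The difference pattern repeats every 3 terms and not for any smaller step, so p = 3.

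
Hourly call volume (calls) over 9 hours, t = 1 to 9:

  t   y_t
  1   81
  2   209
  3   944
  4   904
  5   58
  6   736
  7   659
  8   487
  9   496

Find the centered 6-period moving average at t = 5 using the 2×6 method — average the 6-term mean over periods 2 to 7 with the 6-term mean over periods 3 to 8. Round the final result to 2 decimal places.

608.17

Sum over 2–7: 209 + 944 + 904 + 58 + 736 + 659 = 3510
Sum over 3–8: 944 + 904 + 58 + 736 + 659 + 487 = 3788
CMA at t=5 = (3510 + 3788) / (2·6) = 7298 / 12 = 608.17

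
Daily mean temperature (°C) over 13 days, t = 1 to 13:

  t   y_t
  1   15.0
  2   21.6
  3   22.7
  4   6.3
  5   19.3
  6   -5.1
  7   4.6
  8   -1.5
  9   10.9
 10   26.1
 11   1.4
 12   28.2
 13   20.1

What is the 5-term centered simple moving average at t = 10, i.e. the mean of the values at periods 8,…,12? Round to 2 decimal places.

13.02

Sum of periods 8–12: (-1.5) + 10.9 + 26.1 + 1.4 + 28.2 = 65.1
Divide by 5: 65.1 / 5 = 13.02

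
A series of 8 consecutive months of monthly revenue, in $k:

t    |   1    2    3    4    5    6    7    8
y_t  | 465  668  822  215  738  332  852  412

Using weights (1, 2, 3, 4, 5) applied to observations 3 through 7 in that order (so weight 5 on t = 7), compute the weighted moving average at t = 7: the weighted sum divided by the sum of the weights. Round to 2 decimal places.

603.60

Weighted sum: 1·822 + 2·215 + 3·738 + 4·332 + 5·852 = 822 + 430 + 2214 + 1328 + 4260 = 9054
Weight total: 1 + 2 + 3 + 4 + 5 = 15
WMA = 9054 / 15 = 603.60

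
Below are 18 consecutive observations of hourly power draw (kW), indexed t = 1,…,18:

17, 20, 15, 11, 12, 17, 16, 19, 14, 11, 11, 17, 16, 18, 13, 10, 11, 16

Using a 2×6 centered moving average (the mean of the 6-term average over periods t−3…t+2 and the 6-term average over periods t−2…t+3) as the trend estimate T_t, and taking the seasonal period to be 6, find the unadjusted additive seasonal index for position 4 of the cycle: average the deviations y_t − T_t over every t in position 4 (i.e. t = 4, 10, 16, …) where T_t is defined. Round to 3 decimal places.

-3.958

Season position 4 occurs at t = 4, 10 (where T_t is defined).
t=4: T_4 = 15.25000; y_4 − T_4 = 11 − 15.25000 = -4.25000
t=10: T_10 = 14.66667; y_10 − T_10 = 11 − 14.66667 = -3.66667
Mean deviation: (-4.25000 + -3.66667) / 2 = -3.958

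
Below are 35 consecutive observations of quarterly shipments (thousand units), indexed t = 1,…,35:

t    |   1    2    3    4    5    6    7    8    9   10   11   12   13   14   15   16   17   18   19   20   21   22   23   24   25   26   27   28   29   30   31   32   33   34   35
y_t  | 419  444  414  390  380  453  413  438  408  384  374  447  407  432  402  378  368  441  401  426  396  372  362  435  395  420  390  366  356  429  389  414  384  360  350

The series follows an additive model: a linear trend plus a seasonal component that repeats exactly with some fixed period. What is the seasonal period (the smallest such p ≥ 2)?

First differences y_{t+1} − y_t: 25, -30, -24, -10, 73, -40, 25, -30, -24, -10, 73, -40, 25, -30, …
The difference pattern repeats every 6 terms and not for any smaller step, so p = 6.

6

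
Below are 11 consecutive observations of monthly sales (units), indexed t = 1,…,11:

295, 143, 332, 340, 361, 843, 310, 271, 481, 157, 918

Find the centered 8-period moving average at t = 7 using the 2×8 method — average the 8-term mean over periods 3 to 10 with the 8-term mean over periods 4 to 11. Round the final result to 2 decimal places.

423.50

Sum over 3–10: 332 + 340 + 361 + 843 + 310 + 271 + 481 + 157 = 3095
Sum over 4–11: 340 + 361 + 843 + 310 + 271 + 481 + 157 + 918 = 3681
CMA at t=7 = (3095 + 3681) / (2·8) = 6776 / 16 = 423.50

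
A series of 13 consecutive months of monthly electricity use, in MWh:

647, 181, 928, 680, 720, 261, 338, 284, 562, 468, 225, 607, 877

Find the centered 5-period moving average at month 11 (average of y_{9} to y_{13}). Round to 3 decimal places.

547.800

Sum of periods 9–13: 562 + 468 + 225 + 607 + 877 = 2739
Divide by 5: 2739 / 5 = 547.800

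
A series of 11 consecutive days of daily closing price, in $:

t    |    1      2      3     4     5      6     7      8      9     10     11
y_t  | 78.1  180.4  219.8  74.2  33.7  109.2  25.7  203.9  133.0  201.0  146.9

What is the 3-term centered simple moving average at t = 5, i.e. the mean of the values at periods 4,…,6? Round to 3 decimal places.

72.367

Sum of periods 4–6: 74.2 + 33.7 + 109.2 = 217.1
Divide by 3: 217.1 / 3 = 72.367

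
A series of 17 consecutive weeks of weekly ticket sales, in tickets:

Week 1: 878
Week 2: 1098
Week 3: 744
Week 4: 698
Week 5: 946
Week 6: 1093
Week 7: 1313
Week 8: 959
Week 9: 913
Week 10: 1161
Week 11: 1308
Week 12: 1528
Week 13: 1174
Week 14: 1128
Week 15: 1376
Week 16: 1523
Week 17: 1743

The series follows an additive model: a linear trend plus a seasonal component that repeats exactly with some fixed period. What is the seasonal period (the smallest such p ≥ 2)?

First differences y_{t+1} − y_t: 220, -354, -46, 248, 147, 220, -354, -46, 248, 147, 220, -354, …
The difference pattern repeats every 5 terms and not for any smaller step, so p = 5.

5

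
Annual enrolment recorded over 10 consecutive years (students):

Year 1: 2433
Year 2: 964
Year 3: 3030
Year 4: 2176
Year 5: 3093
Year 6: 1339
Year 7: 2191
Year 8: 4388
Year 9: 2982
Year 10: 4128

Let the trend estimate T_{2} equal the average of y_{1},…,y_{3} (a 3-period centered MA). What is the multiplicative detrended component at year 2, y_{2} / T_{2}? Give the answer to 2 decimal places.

Trend T_2 = (2433 + 964 + 3030) / 3 = 6427/3 = 2142.3333
Ratio to trend: 964 / 2142.3333 = 0.45

0.45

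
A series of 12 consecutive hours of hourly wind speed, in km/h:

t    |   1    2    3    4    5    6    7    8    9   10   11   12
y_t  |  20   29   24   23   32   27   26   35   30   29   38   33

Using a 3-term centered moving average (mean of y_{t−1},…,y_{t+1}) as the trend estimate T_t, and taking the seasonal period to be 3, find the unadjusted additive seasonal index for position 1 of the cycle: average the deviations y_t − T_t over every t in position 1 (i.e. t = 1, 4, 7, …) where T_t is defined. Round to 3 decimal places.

Season position 1 occurs at t = 4, 7, 10 (where T_t is defined).
t=4: T_4 = 26.33333; y_4 − T_4 = 23 − 26.33333 = -3.33333
t=7: T_7 = 29.33333; y_7 − T_7 = 26 − 29.33333 = -3.33333
t=10: T_10 = 32.33333; y_10 − T_10 = 29 − 32.33333 = -3.33333
Mean deviation: (-3.33333 + -3.33333 + -3.33333) / 3 = -3.333

-3.333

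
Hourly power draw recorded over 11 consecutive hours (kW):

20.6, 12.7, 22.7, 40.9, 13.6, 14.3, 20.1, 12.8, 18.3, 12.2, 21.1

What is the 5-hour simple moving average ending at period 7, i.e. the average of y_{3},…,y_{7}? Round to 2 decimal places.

22.32

Sum of periods 3–7: 22.7 + 40.9 + 13.6 + 14.3 + 20.1 = 111.6
Divide by 5: 111.6 / 5 = 22.32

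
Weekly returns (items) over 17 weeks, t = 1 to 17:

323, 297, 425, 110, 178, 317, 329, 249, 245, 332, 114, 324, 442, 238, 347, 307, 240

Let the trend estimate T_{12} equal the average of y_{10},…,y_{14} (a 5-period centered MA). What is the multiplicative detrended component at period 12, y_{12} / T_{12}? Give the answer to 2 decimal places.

Trend T_12 = (332 + 114 + 324 + 442 + 238) / 5 = 1450/5 = 290.0000
Ratio to trend: 324 / 290.0000 = 1.12

1.12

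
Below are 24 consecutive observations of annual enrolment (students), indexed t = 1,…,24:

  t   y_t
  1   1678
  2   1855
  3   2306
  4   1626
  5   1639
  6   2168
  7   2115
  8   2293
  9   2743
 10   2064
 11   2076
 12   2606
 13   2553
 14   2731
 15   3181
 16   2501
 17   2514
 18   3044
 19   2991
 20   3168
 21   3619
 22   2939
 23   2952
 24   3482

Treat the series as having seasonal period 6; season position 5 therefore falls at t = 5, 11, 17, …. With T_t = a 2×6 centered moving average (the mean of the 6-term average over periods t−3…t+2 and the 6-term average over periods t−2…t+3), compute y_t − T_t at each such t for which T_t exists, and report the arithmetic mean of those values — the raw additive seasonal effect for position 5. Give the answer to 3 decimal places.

Season position 5 occurs at t = 5, 11, 17 (where T_t is defined).
t=5: T_5 = 1988.00000; y_5 − T_5 = 1639 − 1988.00000 = -349.00000
t=11: T_11 = 2425.66667; y_11 − T_11 = 2076 − 2425.66667 = -349.66667
t=17: T_17 = 2863.41667; y_17 − T_17 = 2514 − 2863.41667 = -349.41667
Mean deviation: (-349.00000 + -349.66667 + -349.41667) / 3 = -349.361

-349.361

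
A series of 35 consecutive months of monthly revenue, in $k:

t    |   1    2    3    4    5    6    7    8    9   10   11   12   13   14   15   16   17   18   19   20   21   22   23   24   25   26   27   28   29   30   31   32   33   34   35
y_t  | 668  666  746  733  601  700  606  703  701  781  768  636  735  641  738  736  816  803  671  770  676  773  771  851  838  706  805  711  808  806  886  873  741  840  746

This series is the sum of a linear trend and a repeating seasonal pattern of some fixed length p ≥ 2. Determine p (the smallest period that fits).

7

First differences y_{t+1} − y_t: -2, 80, -13, -132, 99, -94, 97, -2, 80, -13, -132, 99, -94, 97, -2, 80, …
The difference pattern repeats every 7 terms and not for any smaller step, so p = 7.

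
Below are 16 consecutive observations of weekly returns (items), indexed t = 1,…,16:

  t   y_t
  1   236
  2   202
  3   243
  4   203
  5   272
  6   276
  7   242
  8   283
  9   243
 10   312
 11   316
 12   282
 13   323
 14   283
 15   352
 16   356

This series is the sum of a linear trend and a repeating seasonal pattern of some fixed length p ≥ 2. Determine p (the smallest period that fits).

5

First differences y_{t+1} − y_t: -34, 41, -40, 69, 4, -34, 41, -40, 69, 4, -34, 41, …
The difference pattern repeats every 5 terms and not for any smaller step, so p = 5.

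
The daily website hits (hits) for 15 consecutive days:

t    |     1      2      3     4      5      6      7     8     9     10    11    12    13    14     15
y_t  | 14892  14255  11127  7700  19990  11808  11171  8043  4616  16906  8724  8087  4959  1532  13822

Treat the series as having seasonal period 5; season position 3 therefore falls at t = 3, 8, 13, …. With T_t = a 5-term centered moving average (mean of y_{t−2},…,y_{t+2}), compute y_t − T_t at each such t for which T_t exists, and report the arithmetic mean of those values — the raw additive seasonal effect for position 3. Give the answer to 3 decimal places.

-2465.800

Season position 3 occurs at t = 3, 8, 13 (where T_t is defined).
t=3: T_3 = 13592.80000; y_3 − T_3 = 11127 − 13592.80000 = -2465.80000
t=8: T_8 = 10508.80000; y_8 − T_8 = 8043 − 10508.80000 = -2465.80000
t=13: T_13 = 7424.80000; y_13 − T_13 = 4959 − 7424.80000 = -2465.80000
Mean deviation: (-2465.80000 + -2465.80000 + -2465.80000) / 3 = -2465.800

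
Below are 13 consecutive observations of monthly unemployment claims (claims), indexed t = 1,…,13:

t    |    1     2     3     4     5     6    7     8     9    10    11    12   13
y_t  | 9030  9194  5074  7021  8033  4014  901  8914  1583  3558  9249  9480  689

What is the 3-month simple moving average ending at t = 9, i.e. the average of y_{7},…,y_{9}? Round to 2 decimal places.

Sum of periods 7–9: 901 + 8914 + 1583 = 11398
Divide by 3: 11398 / 3 = 3799.33

3799.33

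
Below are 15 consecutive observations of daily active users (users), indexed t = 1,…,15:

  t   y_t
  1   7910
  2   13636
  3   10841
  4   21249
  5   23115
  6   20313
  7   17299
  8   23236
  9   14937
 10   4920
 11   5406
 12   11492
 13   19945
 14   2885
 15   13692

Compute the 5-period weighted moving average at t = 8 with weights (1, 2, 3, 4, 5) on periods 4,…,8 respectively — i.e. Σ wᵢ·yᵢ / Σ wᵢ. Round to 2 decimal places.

20919.60

Weighted sum: 1·21249 + 2·23115 + 3·20313 + 4·17299 + 5·23236 = 21249 + 46230 + 60939 + 69196 + 116180 = 313794
Weight total: 1 + 2 + 3 + 4 + 5 = 15
WMA = 313794 / 15 = 20919.60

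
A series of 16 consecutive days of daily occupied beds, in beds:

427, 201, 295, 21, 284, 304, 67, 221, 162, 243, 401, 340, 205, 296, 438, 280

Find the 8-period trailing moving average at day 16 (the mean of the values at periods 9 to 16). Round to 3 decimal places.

295.625

Sum of periods 9–16: 162 + 243 + 401 + 340 + 205 + 296 + 438 + 280 = 2365
Divide by 8: 2365 / 8 = 295.625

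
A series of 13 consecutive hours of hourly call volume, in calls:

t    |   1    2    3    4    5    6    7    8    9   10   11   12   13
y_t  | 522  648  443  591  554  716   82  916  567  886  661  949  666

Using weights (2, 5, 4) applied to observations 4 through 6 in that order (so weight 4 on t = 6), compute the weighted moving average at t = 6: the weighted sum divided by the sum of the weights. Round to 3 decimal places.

619.636

Weighted sum: 2·591 + 5·554 + 4·716 = 1182 + 2770 + 2864 = 6816
Weight total: 2 + 5 + 4 = 11
WMA = 6816 / 11 = 619.636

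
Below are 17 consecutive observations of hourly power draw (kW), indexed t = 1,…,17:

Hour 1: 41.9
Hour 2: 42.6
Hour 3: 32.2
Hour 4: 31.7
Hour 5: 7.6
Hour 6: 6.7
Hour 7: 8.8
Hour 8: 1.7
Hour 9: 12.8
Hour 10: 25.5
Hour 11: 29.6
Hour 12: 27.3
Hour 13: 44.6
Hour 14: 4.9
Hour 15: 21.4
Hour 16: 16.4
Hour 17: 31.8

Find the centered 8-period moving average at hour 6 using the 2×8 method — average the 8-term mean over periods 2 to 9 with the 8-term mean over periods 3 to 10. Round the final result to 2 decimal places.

Sum over 2–9: 42.6 + 32.2 + 31.7 + 7.6 + 6.7 + 8.8 + 1.7 + 12.8 = 144.1
Sum over 3–10: 32.2 + 31.7 + 7.6 + 6.7 + 8.8 + 1.7 + 12.8 + 25.5 = 127.0
CMA at t=6 = (144.1 + 127.0) / (2·8) = 271.1 / 16 = 16.94

16.94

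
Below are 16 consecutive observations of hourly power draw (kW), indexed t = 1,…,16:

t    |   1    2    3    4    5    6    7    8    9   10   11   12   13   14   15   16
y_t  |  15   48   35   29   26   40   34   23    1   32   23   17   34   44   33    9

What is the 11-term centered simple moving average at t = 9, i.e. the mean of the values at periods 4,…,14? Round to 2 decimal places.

Sum of periods 4–14: 29 + 26 + 40 + 34 + 23 + 1 + 32 + 23 + 17 + 34 + 44 = 303
Divide by 11: 303 / 11 = 27.55

27.55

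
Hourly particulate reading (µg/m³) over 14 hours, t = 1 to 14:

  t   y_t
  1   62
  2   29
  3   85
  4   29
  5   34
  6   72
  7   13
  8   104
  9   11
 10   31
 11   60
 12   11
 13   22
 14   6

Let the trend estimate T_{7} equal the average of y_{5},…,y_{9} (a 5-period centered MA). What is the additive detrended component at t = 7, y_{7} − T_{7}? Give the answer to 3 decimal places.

-33.800

Trend T_7 = (34 + 72 + 13 + 104 + 11) / 5 = 234/5 = 46.80000
Detrended value: 13 − 46.80000 = -33.800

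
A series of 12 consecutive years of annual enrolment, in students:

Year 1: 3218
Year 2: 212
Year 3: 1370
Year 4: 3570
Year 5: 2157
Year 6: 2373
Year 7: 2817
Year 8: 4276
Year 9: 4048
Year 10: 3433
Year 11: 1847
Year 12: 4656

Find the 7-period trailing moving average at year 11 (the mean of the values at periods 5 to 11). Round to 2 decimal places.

Sum of periods 5–11: 2157 + 2373 + 2817 + 4276 + 4048 + 3433 + 1847 = 20951
Divide by 7: 20951 / 7 = 2993.00

2993.00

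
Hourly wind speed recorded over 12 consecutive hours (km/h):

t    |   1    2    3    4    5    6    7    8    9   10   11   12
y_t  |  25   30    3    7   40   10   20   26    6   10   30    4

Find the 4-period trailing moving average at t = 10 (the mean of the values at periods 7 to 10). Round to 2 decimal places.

Sum of periods 7–10: 20 + 26 + 6 + 10 = 62
Divide by 4: 62 / 4 = 15.50

15.50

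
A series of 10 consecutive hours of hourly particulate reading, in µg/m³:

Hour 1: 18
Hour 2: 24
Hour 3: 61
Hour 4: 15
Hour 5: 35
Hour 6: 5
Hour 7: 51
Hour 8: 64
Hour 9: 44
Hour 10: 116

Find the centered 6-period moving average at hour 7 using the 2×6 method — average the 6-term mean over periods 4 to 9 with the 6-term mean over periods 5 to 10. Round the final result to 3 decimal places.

Sum over 4–9: 15 + 35 + 5 + 51 + 64 + 44 = 214
Sum over 5–10: 35 + 5 + 51 + 64 + 44 + 116 = 315
CMA at t=7 = (214 + 315) / (2·6) = 529 / 12 = 44.083

44.083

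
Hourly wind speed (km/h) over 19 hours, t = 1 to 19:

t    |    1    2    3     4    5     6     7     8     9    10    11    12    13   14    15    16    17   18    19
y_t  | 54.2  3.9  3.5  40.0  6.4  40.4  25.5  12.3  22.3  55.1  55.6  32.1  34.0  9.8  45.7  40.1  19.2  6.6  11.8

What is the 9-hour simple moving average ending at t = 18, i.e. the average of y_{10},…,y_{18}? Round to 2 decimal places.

33.13

Sum of periods 10–18: 55.1 + 55.6 + 32.1 + 34.0 + 9.8 + 45.7 + 40.1 + 19.2 + 6.6 = 298.2
Divide by 9: 298.2 / 9 = 33.13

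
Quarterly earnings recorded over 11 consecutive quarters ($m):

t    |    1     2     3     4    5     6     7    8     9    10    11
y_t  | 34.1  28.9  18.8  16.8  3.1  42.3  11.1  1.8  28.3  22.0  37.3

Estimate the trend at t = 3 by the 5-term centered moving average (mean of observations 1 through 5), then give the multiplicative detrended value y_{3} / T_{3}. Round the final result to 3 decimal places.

0.924

Trend T_3 = (34.1 + 28.9 + 18.8 + 16.8 + 3.1) / 5 = 101.7/5 = 20.34000
Ratio to trend: 18.8 / 20.34000 = 0.924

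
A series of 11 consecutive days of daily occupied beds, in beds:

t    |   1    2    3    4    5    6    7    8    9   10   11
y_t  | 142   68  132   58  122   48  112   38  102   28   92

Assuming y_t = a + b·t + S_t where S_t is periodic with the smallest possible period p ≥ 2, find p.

2

First differences y_{t+1} − y_t: -74, 64, -74, 64, -74, 64, …
The difference pattern repeats every 2 terms and not for any smaller step, so p = 2.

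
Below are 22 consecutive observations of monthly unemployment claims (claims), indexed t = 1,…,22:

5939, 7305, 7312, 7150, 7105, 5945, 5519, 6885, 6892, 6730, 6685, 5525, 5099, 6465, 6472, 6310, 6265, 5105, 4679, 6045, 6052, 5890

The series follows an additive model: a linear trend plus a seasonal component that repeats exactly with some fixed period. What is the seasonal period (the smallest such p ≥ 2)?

First differences y_{t+1} − y_t: 1366, 7, -162, -45, -1160, -426, 1366, 7, -162, -45, -1160, -426, 1366, 7, …
The difference pattern repeats every 6 terms and not for any smaller step, so p = 6.

6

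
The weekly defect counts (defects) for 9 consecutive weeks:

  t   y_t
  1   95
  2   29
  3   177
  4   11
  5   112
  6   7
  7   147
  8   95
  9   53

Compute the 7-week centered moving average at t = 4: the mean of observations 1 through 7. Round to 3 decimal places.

Sum of periods 1–7: 95 + 29 + 177 + 11 + 112 + 7 + 147 = 578
Divide by 7: 578 / 7 = 82.571

82.571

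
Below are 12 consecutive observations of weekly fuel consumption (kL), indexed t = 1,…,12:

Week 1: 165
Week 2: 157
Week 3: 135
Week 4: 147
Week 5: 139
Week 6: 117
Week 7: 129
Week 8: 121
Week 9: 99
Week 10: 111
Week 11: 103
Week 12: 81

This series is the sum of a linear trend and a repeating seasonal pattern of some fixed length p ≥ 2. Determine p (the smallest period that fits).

First differences y_{t+1} − y_t: -8, -22, 12, -8, -22, 12, -8, -22, …
The difference pattern repeats every 3 terms and not for any smaller step, so p = 3.

3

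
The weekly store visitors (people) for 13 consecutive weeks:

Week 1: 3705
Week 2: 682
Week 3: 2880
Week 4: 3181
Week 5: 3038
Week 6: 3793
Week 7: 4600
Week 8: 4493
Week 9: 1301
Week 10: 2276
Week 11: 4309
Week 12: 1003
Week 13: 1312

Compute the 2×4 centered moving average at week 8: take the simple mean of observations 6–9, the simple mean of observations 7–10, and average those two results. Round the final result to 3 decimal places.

Sum over 6–9: 3793 + 4600 + 4493 + 1301 = 14187
Sum over 7–10: 4600 + 4493 + 1301 + 2276 = 12670
CMA at t=8 = (14187 + 12670) / (2·4) = 26857 / 8 = 3357.125

3357.125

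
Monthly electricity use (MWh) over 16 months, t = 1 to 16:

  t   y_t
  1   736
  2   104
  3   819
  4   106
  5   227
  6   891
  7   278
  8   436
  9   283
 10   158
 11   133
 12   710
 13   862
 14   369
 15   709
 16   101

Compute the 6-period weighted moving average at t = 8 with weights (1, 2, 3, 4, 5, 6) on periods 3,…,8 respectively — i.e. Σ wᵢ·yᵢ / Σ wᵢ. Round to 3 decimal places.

Weighted sum: 1·819 + 2·106 + 3·227 + 4·891 + 5·278 + 6·436 = 819 + 212 + 681 + 3564 + 1390 + 2616 = 9282
Weight total: 1 + 2 + 3 + 4 + 5 + 6 = 21
WMA = 9282 / 21 = 442.000

442.000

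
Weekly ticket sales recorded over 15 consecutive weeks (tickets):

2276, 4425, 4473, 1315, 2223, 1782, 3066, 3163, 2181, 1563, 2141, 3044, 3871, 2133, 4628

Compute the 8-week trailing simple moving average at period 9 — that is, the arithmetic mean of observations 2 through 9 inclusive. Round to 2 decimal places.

2828.50

Sum of periods 2–9: 4425 + 4473 + 1315 + 2223 + 1782 + 3066 + 3163 + 2181 = 22628
Divide by 8: 22628 / 8 = 2828.50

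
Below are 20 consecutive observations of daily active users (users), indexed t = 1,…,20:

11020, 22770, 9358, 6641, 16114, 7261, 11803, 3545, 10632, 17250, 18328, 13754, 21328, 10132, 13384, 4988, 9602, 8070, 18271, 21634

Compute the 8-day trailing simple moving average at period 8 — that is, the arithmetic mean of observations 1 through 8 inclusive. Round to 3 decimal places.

Sum of periods 1–8: 11020 + 22770 + 9358 + 6641 + 16114 + 7261 + 11803 + 3545 = 88512
Divide by 8: 88512 / 8 = 11064.000

11064.000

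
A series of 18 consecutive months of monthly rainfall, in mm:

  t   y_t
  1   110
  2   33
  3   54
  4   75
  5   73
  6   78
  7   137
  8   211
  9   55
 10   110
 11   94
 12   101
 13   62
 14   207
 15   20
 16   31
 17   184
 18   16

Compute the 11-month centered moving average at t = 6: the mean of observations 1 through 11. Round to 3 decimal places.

93.636

Sum of periods 1–11: 110 + 33 + 54 + 75 + 73 + 78 + 137 + 211 + 55 + 110 + 94 = 1030
Divide by 11: 1030 / 11 = 93.636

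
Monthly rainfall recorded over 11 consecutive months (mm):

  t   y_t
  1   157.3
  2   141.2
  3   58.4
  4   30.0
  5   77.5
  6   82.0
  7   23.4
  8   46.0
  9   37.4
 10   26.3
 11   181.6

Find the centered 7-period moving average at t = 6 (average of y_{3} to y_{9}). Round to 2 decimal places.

Sum of periods 3–9: 58.4 + 30.0 + 77.5 + 82.0 + 23.4 + 46.0 + 37.4 = 354.7
Divide by 7: 354.7 / 7 = 50.67

50.67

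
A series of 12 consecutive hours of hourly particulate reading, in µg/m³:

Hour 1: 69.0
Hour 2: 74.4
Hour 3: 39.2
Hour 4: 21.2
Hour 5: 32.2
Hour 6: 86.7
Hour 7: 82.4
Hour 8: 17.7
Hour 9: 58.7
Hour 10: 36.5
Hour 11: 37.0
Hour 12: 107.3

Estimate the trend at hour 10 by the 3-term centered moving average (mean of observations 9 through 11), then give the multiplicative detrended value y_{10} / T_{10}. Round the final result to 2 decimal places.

Trend T_10 = (58.7 + 36.5 + 37.0) / 3 = 132.2/3 = 44.0667
Ratio to trend: 36.5 / 44.0667 = 0.83

0.83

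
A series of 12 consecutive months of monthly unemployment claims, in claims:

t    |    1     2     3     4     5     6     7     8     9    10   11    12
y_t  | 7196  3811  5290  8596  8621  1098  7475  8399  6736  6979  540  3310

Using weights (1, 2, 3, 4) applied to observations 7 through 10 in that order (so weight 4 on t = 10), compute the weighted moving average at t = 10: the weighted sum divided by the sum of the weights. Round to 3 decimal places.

7239.700

Weighted sum: 1·7475 + 2·8399 + 3·6736 + 4·6979 = 7475 + 16798 + 20208 + 27916 = 72397
Weight total: 1 + 2 + 3 + 4 = 10
WMA = 72397 / 10 = 7239.700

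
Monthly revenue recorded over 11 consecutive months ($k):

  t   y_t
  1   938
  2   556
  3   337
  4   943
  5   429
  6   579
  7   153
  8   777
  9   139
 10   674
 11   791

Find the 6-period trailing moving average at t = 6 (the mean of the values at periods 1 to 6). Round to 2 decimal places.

Sum of periods 1–6: 938 + 556 + 337 + 943 + 429 + 579 = 3782
Divide by 6: 3782 / 6 = 630.33

630.33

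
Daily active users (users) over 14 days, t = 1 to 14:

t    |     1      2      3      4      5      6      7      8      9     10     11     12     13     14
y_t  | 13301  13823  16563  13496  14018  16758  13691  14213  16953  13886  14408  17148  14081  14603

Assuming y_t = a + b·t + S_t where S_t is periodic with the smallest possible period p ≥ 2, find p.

First differences y_{t+1} − y_t: 522, 2740, -3067, 522, 2740, -3067, 522, 2740, …
The difference pattern repeats every 3 terms and not for any smaller step, so p = 3.

3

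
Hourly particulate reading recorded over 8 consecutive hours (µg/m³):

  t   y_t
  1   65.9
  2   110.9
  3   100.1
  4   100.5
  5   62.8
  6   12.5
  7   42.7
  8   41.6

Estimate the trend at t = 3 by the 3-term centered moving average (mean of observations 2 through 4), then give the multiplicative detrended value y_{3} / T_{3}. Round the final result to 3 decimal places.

Trend T_3 = (110.9 + 100.1 + 100.5) / 3 = 311.5/3 = 103.83333
Ratio to trend: 100.1 / 103.83333 = 0.964

0.964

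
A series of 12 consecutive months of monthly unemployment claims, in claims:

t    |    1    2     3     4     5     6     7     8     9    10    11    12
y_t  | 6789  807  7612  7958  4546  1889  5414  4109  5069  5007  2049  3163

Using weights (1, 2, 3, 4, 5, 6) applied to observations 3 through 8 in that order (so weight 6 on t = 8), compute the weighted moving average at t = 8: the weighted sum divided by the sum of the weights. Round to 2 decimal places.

Weighted sum: 1·7612 + 2·7958 + 3·4546 + 4·1889 + 5·5414 + 6·4109 = 7612 + 15916 + 13638 + 7556 + 27070 + 24654 = 96446
Weight total: 1 + 2 + 3 + 4 + 5 + 6 = 21
WMA = 96446 / 21 = 4592.67

4592.67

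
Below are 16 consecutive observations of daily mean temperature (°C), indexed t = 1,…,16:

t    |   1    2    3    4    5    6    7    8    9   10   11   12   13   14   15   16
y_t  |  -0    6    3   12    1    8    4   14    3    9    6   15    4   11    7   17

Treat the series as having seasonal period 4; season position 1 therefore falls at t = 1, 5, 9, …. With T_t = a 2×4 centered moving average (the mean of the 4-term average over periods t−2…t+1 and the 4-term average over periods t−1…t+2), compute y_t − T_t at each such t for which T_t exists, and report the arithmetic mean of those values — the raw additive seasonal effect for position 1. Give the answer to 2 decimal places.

Season position 1 occurs at t = 5, 9, 13 (where T_t is defined).
t=5: T_5 = 6.1250; y_5 − T_5 = 1 − 6.1250 = -5.1250
t=9: T_9 = 7.7500; y_9 − T_9 = 3 − 7.7500 = -4.7500
t=13: T_13 = 9.1250; y_13 − T_13 = 4 − 9.1250 = -5.1250
Mean deviation: (-5.1250 + -4.7500 + -5.1250) / 3 = -5.00

-5.00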